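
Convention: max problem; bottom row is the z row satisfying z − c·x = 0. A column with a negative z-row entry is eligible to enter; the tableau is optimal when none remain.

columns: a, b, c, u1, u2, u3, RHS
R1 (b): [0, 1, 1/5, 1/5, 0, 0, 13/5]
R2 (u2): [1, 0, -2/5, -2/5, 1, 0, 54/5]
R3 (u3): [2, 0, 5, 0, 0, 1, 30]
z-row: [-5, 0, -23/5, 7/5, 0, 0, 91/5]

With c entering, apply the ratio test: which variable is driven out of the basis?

Column c entries and ratios — b: (13/5)/(1/5) = 13; u2: -2/5 ≤ 0, skip; u3: 30/5 = 6.
Smallest ratio is 6 in the row of u3, so u3 leaves.

u3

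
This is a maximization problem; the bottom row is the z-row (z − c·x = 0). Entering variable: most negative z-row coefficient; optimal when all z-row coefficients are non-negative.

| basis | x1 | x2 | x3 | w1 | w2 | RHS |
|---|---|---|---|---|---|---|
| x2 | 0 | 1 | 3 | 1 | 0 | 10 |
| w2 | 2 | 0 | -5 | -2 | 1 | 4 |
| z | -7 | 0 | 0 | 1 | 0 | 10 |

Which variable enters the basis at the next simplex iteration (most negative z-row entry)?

Negative z-row entries: x1: -7.
The most negative is -7 in column x1, so x1 enters.

x1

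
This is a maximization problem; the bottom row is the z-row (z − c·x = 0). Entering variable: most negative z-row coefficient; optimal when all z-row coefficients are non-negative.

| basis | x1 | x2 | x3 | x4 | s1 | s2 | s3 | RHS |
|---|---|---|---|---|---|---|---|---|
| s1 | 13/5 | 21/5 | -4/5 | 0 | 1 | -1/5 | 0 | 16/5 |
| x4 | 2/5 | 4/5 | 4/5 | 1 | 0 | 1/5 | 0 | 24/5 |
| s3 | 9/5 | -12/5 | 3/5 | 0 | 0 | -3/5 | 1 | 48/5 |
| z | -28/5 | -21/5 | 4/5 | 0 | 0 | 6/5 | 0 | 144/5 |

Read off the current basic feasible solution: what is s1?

16/5

s1 is basic (row 1); its value is the RHS of that row, 16/5.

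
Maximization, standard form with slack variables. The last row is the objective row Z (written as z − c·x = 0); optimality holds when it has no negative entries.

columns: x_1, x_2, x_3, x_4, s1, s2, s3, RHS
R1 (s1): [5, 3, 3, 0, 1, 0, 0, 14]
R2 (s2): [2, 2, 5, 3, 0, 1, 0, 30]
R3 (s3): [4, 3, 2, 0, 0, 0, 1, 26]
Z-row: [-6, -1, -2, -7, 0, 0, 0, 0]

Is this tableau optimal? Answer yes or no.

The Z-row has a negative entry -7 in column x_4, so it is not optimal.

no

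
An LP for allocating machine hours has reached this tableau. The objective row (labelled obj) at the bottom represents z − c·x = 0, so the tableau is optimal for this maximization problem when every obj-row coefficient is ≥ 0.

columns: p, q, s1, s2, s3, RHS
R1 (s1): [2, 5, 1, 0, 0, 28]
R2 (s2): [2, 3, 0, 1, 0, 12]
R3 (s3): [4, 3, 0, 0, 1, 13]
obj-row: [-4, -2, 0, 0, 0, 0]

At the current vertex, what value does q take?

q is not in the basis, so in the current basic feasible solution q = 0.

0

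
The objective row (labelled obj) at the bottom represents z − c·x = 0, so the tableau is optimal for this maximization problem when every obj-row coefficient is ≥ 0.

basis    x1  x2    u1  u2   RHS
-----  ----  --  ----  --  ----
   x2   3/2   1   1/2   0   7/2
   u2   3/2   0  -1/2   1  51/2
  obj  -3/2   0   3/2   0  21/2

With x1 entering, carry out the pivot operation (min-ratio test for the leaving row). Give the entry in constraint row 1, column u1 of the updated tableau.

Ratio test on column x1 — row 1: (7/2)/(3/2) = 7/3; row 2: (51/2)/(3/2) = 17. Minimum is 7/3 at row 1 (x2 leaves); pivot element 3/2.
Divide row 1 by 3/2; eliminate column x1 from the other rows.
In the new row 1, the u1 entry is the old entry divided by the pivot: (1/2)/(3/2) = 1/3.

1/3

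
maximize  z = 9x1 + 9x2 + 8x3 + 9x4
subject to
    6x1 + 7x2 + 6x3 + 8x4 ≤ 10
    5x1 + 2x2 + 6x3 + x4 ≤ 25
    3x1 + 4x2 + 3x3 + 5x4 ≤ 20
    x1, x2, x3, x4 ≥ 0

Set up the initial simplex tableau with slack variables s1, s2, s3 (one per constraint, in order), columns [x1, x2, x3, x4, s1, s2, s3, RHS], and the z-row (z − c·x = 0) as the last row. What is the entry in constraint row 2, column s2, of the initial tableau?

1

Slack s2 belongs to constraint 2; its column is the unit vector e_2, so the entry in row 2 is 1.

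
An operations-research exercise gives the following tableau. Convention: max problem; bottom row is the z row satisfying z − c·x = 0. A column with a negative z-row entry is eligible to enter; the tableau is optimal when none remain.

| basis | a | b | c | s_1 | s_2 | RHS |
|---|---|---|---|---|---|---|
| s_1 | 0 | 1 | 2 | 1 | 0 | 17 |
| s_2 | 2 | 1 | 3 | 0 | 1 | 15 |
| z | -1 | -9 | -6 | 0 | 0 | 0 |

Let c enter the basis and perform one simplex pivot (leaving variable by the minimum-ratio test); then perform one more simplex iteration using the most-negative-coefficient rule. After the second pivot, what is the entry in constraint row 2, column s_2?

Ratio test on column c — row 1: 17/2 = 17/2; row 2: 15/3 = 5. Minimum is 5 at row 2 (s_2 leaves); pivot element 3.
Divide row 2 by 3; eliminate column c from the other rows.
Second iteration: most negative z-row entry is -7 in column b, so b enters.
Ratio test on column b — row 1: 7/(1/3) = 21; row 2: 5/(1/3) = 15. Minimum is 15 at row 2 (c leaves); pivot element 1/3.
Divide row 2 by 1/3; eliminate column b from the other rows.
After both pivots, the entry at constraint row 2, column s_2 is 1.

1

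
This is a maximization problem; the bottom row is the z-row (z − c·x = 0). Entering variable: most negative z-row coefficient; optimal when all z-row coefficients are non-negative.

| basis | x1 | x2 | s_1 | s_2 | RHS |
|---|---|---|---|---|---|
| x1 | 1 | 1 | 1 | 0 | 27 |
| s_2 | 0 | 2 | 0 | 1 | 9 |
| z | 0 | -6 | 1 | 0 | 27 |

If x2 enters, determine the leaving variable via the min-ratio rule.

Column x2 entries and ratios — x1: 27/1 = 27; s_2: 9/2 = 9/2.
Smallest ratio is 9/2 in the row of s_2, so s_2 leaves.

s_2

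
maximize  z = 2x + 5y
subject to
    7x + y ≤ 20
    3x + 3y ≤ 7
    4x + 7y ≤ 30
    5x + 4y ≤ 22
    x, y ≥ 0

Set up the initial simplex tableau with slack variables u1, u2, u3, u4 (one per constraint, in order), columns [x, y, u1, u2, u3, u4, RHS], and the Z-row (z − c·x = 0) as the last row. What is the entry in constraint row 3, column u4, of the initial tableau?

0

Slack u4 belongs to constraint 4; its column is the unit vector e_4, so the entry in row 3 is 0.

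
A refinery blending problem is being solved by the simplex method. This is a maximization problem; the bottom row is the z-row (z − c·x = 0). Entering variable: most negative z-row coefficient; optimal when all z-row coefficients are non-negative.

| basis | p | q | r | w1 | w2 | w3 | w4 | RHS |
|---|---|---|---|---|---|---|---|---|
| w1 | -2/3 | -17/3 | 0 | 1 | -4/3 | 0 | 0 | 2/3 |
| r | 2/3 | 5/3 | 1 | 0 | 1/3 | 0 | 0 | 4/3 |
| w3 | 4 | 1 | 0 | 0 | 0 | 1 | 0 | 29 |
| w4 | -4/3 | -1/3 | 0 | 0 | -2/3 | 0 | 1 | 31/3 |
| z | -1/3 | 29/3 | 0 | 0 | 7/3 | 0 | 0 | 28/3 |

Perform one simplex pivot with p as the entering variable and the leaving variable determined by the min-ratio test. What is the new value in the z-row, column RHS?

10

Ratio test on column p — row 1: entry -2/3 ≤ 0; row 2: (4/3)/(2/3) = 2; row 3: 29/4 = 29/4; row 4: entry -4/3 ≤ 0. Minimum is 2 at row 2 (r leaves); pivot element 2/3.
Divide row 2 by 2/3; eliminate column p from the other rows.
z-row update in column RHS: 28/3 − (-1/3)·2 = 10.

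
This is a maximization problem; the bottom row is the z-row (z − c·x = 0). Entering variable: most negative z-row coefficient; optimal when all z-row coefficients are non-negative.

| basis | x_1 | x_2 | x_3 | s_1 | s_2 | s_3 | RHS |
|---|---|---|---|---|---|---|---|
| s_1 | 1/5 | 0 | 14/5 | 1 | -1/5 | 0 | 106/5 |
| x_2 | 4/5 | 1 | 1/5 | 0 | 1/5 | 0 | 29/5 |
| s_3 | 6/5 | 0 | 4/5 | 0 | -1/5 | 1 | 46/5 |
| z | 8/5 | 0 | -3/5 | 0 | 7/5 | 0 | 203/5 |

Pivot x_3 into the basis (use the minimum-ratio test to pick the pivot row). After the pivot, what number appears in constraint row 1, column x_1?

1/14

Ratio test on column x_3 — row 1: (106/5)/(14/5) = 53/7; row 2: (29/5)/(1/5) = 29; row 3: (46/5)/(4/5) = 23/2. Minimum is 53/7 at row 1 (s_1 leaves); pivot element 14/5.
Divide row 1 by 14/5; eliminate column x_3 from the other rows.
In the new row 1, the x_1 entry is the old entry divided by the pivot: (1/5)/(14/5) = 1/14.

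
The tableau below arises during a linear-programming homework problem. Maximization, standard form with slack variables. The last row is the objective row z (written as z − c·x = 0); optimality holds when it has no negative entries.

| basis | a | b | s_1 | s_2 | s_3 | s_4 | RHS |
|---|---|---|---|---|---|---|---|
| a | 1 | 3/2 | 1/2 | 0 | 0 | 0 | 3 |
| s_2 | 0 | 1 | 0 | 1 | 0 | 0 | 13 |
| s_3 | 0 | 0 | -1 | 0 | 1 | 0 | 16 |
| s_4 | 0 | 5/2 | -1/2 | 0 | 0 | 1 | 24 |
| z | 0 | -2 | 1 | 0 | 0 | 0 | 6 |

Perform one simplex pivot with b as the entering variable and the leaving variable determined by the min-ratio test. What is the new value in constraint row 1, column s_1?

Ratio test on column b — row 1: 3/(3/2) = 2; row 2: 13/1 = 13; row 3: entry 0 ≤ 0; row 4: 24/(5/2) = 48/5. Minimum is 2 at row 1 (a leaves); pivot element 3/2.
Divide row 1 by 3/2; eliminate column b from the other rows.
In the new row 1, the s_1 entry is the old entry divided by the pivot: (1/2)/(3/2) = 1/3.

1/3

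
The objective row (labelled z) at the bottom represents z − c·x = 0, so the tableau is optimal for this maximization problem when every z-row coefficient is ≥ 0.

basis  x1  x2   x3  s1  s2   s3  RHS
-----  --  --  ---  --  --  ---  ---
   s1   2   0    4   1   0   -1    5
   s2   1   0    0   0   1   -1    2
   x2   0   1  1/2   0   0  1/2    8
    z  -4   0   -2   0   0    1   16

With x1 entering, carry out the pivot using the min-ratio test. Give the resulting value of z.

Ratio test on column x1 — row 1: 5/2 = 5/2; row 2: 2/1 = 2; row 3: entry 0 ≤ 0. Minimum is 2 at row 2 (s2 leaves); pivot element 1.
Pivot on row 2; the z-row RHS becomes 16 − (-4)·2 = 24.

24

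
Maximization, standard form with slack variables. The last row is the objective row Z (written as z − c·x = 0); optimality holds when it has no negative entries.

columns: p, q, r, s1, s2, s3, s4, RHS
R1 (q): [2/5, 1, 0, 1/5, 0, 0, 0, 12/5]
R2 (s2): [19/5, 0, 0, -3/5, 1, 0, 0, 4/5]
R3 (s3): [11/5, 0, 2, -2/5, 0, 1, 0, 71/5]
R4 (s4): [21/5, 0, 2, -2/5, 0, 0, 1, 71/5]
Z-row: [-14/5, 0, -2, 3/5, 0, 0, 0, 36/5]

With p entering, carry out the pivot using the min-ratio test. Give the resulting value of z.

148/19

Ratio test on column p — row 1: (12/5)/(2/5) = 6; row 2: (4/5)/(19/5) = 4/19; row 3: (71/5)/(11/5) = 71/11; row 4: (71/5)/(21/5) = 71/21. Minimum is 4/19 at row 2 (s2 leaves); pivot element 19/5.
Pivot on row 2; the Z-row RHS becomes 36/5 − (-14/5)·(4/19) = 148/19.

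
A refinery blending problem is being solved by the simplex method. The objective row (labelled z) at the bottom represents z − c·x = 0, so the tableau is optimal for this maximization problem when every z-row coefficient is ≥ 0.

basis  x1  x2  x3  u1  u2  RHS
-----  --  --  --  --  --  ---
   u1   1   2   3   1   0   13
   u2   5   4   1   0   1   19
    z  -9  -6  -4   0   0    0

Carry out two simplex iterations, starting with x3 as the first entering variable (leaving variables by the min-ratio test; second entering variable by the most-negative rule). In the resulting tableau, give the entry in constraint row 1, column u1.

Ratio test on column x3 — row 1: 13/3 = 13/3; row 2: 19/1 = 19. Minimum is 13/3 at row 1 (u1 leaves); pivot element 3.
Divide row 1 by 3; eliminate column x3 from the other rows.
Second iteration: most negative z-row entry is -23/3 in column x1, so x1 enters.
Ratio test on column x1 — row 1: (13/3)/(1/3) = 13; row 2: (44/3)/(14/3) = 22/7. Minimum is 22/7 at row 2 (u2 leaves); pivot element 14/3.
Divide row 2 by 14/3; eliminate column x1 from the other rows.
After both pivots, the entry at constraint row 1, column u1 is 5/14.

5/14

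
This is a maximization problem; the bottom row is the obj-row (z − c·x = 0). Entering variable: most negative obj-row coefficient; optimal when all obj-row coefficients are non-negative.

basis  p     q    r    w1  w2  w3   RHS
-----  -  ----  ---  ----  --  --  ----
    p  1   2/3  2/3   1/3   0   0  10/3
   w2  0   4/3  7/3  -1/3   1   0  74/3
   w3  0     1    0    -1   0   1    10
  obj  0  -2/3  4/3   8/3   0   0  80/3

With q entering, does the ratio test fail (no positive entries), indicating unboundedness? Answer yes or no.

no

Column q has positive entries in row(s) 1, 2, 3, so the ratio test bounds it — not unbounded.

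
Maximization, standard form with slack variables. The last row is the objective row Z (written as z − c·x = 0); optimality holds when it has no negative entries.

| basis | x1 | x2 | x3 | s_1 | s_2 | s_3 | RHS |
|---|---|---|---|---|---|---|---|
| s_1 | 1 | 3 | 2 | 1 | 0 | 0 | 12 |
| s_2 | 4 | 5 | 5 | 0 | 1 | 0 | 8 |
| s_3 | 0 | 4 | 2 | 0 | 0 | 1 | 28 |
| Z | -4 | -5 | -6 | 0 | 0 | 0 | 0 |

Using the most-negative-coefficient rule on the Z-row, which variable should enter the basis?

Negative Z-row entries: x1: -4, x2: -5, x3: -6.
The most negative is -6 in column x3, so x3 enters.

x3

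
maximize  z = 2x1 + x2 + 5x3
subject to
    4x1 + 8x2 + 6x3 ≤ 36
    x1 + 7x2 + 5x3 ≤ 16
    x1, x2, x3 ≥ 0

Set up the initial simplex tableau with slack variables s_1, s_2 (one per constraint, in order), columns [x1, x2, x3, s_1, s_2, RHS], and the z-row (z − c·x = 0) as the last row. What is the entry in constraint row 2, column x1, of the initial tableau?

Constraint 2 has coefficient 1 on x1.

1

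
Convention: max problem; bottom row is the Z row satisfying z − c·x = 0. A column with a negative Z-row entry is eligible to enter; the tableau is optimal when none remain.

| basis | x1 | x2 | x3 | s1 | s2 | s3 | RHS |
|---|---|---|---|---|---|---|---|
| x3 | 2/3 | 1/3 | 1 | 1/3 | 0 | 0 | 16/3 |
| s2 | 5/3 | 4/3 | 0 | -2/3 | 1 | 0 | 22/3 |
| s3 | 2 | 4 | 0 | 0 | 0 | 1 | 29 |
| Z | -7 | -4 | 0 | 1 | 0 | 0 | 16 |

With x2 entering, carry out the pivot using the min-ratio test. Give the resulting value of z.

Ratio test on column x2 — row 1: (16/3)/(1/3) = 16; row 2: (22/3)/(4/3) = 11/2; row 3: 29/4 = 29/4. Minimum is 11/2 at row 2 (s2 leaves); pivot element 4/3.
Pivot on row 2; the Z-row RHS becomes 16 − (-4)·(11/2) = 38.

38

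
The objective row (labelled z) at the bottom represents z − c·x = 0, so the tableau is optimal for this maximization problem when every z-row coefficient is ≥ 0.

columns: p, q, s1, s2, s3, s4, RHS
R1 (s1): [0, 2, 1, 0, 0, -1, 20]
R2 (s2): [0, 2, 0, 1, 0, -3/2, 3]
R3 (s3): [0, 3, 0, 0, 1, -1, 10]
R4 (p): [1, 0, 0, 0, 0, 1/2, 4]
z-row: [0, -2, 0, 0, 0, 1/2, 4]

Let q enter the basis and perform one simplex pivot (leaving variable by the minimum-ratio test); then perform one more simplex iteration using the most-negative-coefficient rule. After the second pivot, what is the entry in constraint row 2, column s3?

3/5

Ratio test on column q — row 1: 20/2 = 10; row 2: 3/2 = 3/2; row 3: 10/3 = 10/3; row 4: entry 0 ≤ 0. Minimum is 3/2 at row 2 (s2 leaves); pivot element 2.
Divide row 2 by 2; eliminate column q from the other rows.
Second iteration: most negative z-row entry is -1 in column s4, so s4 enters.
Ratio test on column s4 — row 1: 17/(1/2) = 34; row 2: entry -3/4 ≤ 0; row 3: (11/2)/(5/4) = 22/5; row 4: 4/(1/2) = 8. Minimum is 22/5 at row 3 (s3 leaves); pivot element 5/4.
Divide row 3 by 5/4; eliminate column s4 from the other rows.
After both pivots, the entry at constraint row 2, column s3 is 3/5.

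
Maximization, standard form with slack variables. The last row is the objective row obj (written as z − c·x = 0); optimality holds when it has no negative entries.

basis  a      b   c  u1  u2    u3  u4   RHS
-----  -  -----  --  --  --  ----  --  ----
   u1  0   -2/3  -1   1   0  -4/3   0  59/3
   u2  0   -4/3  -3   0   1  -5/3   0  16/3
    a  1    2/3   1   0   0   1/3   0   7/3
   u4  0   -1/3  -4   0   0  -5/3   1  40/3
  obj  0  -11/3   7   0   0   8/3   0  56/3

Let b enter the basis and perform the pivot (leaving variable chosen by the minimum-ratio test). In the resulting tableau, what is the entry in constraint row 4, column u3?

-3/2

Ratio test on column b — row 1: entry -2/3 ≤ 0; row 2: entry -4/3 ≤ 0; row 3: (7/3)/(2/3) = 7/2; row 4: entry -1/3 ≤ 0. Minimum is 7/2 at row 3 (a leaves); pivot element 2/3.
Divide row 3 by 2/3; eliminate column b from the other rows.
Row 4 update in column u3: -5/3 − (-1/3)·(1/2) = -3/2.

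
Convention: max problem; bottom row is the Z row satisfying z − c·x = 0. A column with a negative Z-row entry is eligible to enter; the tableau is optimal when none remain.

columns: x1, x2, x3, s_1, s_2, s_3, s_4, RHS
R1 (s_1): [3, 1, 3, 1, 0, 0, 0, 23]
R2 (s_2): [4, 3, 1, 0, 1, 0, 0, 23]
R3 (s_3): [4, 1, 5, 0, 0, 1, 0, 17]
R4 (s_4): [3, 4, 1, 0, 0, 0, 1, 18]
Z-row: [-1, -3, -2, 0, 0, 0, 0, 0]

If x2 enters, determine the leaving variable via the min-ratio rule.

Column x2 entries and ratios — s_1: 23/1 = 23; s_2: 23/3 = 23/3; s_3: 17/1 = 17; s_4: 18/4 = 9/2.
Smallest ratio is 9/2 in the row of s_4, so s_4 leaves.

s_4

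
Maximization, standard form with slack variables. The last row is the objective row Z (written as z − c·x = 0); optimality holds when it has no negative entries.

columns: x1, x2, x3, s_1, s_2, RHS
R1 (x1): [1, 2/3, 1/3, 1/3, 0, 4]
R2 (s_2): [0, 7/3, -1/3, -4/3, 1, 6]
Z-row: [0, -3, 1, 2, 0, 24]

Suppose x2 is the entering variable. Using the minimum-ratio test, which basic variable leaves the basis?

s_2

Column x2 entries and ratios — x1: 4/(2/3) = 6; s_2: 6/(7/3) = 18/7.
Smallest ratio is 18/7 in the row of s_2, so s_2 leaves.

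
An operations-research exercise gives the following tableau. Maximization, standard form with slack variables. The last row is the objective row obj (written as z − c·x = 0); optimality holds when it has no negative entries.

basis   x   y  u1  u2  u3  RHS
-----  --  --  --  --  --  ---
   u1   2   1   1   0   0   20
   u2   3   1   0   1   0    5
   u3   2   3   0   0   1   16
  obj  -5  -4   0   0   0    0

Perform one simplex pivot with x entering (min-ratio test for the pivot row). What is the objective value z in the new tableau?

25/3

Ratio test on column x — row 1: 20/2 = 10; row 2: 5/3 = 5/3; row 3: 16/2 = 8. Minimum is 5/3 at row 2 (u2 leaves); pivot element 3.
Pivot on row 2; the obj-row RHS becomes 0 − (-5)·(5/3) = 25/3.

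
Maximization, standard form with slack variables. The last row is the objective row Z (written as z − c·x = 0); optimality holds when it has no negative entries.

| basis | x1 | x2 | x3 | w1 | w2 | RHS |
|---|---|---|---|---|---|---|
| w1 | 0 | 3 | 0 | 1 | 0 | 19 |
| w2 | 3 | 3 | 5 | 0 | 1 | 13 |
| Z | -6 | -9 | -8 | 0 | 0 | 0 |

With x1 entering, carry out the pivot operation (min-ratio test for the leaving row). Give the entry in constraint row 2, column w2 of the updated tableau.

Ratio test on column x1 — row 1: entry 0 ≤ 0; row 2: 13/3 = 13/3. Minimum is 13/3 at row 2 (w2 leaves); pivot element 3.
Divide row 2 by 3; eliminate column x1 from the other rows.
In the new row 2, the w2 entry is the old entry divided by the pivot: 1/3 = 1/3.

1/3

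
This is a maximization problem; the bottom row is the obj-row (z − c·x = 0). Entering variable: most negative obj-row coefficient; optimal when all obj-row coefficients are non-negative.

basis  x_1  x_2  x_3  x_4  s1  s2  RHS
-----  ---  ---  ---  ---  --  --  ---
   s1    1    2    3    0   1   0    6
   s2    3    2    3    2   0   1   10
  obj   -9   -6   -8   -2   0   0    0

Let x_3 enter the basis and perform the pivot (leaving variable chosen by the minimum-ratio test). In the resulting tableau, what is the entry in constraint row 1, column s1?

1/3

Ratio test on column x_3 — row 1: 6/3 = 2; row 2: 10/3 = 10/3. Minimum is 2 at row 1 (s1 leaves); pivot element 3.
Divide row 1 by 3; eliminate column x_3 from the other rows.
In the new row 1, the s1 entry is the old entry divided by the pivot: 1/3 = 1/3.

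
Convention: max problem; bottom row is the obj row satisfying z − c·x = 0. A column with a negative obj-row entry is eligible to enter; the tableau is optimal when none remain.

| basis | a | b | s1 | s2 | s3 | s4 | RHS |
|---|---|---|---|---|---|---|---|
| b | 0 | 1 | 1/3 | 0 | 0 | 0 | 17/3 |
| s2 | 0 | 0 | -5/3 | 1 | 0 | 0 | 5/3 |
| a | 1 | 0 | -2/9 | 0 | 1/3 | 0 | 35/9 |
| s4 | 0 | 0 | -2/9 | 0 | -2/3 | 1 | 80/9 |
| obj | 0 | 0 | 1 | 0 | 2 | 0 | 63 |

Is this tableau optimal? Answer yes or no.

yes

Every obj-row coefficient is ≥ 0, so the tableau is optimal.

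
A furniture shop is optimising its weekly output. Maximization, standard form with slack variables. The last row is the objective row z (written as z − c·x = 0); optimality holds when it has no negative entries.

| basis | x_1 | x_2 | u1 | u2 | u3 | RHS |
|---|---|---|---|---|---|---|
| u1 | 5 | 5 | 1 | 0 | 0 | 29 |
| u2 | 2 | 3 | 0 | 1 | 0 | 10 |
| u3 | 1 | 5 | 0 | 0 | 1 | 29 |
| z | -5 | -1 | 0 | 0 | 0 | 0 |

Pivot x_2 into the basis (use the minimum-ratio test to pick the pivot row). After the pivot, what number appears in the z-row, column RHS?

Ratio test on column x_2 — row 1: 29/5 = 29/5; row 2: 10/3 = 10/3; row 3: 29/5 = 29/5. Minimum is 10/3 at row 2 (u2 leaves); pivot element 3.
Divide row 2 by 3; eliminate column x_2 from the other rows.
z-row update in column RHS: 0 − (-1)·(10/3) = 10/3.

10/3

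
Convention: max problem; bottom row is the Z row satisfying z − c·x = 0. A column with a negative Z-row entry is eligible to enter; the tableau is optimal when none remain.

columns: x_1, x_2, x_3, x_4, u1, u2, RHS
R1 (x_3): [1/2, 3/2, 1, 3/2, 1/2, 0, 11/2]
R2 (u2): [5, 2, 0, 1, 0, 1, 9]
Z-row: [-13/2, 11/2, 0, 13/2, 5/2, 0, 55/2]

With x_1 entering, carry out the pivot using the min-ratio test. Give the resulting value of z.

196/5

Ratio test on column x_1 — row 1: (11/2)/(1/2) = 11; row 2: 9/5 = 9/5. Minimum is 9/5 at row 2 (u2 leaves); pivot element 5.
Pivot on row 2; the Z-row RHS becomes 55/2 − (-13/2)·(9/5) = 196/5.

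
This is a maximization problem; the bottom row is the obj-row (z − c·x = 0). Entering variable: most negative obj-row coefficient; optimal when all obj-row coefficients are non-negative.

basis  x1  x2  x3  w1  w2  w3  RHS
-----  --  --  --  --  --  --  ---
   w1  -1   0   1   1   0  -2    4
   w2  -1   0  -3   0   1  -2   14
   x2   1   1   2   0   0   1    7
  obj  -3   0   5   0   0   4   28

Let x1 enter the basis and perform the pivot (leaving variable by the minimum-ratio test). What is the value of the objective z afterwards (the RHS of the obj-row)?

Ratio test on column x1 — row 1: entry -1 ≤ 0; row 2: entry -1 ≤ 0; row 3: 7/1 = 7. Minimum is 7 at row 3 (x2 leaves); pivot element 1.
Pivot on row 3; the obj-row RHS becomes 28 − (-3)·7 = 49.

49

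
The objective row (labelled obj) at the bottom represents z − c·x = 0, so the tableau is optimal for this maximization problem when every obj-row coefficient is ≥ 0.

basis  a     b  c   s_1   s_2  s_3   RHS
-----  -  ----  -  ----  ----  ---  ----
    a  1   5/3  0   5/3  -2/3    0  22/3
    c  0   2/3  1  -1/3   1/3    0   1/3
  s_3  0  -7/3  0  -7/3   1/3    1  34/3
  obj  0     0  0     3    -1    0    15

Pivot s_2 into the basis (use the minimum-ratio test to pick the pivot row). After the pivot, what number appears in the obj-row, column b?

2

Ratio test on column s_2 — row 1: entry -2/3 ≤ 0; row 2: (1/3)/(1/3) = 1; row 3: (34/3)/(1/3) = 34. Minimum is 1 at row 2 (c leaves); pivot element 1/3.
Divide row 2 by 1/3; eliminate column s_2 from the other rows.
obj-row update in column b: 0 − (-1)·2 = 2.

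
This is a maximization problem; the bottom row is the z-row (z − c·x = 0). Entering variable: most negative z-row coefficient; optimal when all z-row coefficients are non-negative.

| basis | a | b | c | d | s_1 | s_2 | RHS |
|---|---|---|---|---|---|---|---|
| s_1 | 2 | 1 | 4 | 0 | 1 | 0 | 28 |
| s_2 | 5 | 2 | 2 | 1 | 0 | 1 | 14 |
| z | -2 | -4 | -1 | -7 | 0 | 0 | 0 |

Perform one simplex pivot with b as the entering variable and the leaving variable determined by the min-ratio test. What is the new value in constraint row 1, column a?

-1/2

Ratio test on column b — row 1: 28/1 = 28; row 2: 14/2 = 7. Minimum is 7 at row 2 (s_2 leaves); pivot element 2.
Divide row 2 by 2; eliminate column b from the other rows.
Row 1 update in column a: 2 − 1·(5/2) = -1/2.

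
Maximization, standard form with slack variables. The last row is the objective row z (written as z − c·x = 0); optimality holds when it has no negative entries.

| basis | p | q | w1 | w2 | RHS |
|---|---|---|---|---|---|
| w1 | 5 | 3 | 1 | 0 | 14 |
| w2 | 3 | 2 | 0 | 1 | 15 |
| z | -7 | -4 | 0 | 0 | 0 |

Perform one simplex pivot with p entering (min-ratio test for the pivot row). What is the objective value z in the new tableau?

Ratio test on column p — row 1: 14/5 = 14/5; row 2: 15/3 = 5. Minimum is 14/5 at row 1 (w1 leaves); pivot element 5.
Pivot on row 1; the z-row RHS becomes 0 − (-7)·(14/5) = 98/5.

98/5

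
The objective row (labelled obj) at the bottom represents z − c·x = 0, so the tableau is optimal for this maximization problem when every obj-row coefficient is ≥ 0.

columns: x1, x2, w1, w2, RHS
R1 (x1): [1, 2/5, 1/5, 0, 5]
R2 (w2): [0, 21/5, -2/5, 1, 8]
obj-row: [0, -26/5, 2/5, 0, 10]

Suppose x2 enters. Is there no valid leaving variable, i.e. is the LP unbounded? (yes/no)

Column x2 has positive entries in row(s) 1, 2, so the ratio test bounds it — not unbounded.

no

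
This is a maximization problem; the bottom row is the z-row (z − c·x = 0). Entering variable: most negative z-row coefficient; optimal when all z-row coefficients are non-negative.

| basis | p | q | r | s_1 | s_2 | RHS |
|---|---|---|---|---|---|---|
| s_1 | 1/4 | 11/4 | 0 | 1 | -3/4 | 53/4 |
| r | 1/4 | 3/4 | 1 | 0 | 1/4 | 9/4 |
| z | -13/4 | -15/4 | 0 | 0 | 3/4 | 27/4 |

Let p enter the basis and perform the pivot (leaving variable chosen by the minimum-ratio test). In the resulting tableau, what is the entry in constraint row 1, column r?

-1

Ratio test on column p — row 1: (53/4)/(1/4) = 53; row 2: (9/4)/(1/4) = 9. Minimum is 9 at row 2 (r leaves); pivot element 1/4.
Divide row 2 by 1/4; eliminate column p from the other rows.
Row 1 update in column r: 0 − (1/4)·4 = -1.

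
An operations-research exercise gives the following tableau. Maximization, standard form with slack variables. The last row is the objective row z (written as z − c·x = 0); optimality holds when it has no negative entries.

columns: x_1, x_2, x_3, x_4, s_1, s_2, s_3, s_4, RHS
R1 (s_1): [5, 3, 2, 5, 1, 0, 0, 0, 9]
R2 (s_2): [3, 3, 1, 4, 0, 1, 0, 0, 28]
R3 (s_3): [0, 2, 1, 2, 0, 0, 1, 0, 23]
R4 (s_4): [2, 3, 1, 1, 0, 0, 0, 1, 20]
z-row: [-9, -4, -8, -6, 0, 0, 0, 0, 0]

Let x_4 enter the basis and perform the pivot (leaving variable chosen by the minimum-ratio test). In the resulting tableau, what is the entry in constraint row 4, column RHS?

Ratio test on column x_4 — row 1: 9/5 = 9/5; row 2: 28/4 = 7; row 3: 23/2 = 23/2; row 4: 20/1 = 20. Minimum is 9/5 at row 1 (s_1 leaves); pivot element 5.
Divide row 1 by 5; eliminate column x_4 from the other rows.
Row 4 update in column RHS: 20 − 1·(9/5) = 91/5.

91/5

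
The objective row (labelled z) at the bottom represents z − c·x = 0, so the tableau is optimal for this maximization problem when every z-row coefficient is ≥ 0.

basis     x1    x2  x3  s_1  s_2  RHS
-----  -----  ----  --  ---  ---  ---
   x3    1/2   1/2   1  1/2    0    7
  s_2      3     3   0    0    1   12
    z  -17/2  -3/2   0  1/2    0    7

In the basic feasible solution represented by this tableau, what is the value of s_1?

s_1 is not in the basis, so in the current basic feasible solution s_1 = 0.

0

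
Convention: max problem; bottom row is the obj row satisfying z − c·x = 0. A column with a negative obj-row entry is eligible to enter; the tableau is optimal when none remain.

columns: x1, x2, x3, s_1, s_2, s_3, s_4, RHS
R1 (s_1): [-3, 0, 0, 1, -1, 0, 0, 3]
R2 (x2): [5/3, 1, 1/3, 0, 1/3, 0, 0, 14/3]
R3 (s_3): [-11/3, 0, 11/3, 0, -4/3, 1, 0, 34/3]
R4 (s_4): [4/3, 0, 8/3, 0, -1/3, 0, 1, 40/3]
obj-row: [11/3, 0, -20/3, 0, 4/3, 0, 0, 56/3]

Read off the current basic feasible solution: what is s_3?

34/3

s_3 is basic (row 3); its value is the RHS of that row, 34/3.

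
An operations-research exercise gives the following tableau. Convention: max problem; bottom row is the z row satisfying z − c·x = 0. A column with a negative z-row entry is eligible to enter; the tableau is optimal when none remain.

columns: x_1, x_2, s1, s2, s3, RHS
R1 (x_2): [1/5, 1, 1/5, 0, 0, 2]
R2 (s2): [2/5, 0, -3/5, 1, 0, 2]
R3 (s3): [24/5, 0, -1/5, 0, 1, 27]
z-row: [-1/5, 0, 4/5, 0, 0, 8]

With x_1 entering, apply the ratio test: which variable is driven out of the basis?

Column x_1 entries and ratios — x_2: 2/(1/5) = 10; s2: 2/(2/5) = 5; s3: 27/(24/5) = 45/8.
Smallest ratio is 5 in the row of s2, so s2 leaves.

s2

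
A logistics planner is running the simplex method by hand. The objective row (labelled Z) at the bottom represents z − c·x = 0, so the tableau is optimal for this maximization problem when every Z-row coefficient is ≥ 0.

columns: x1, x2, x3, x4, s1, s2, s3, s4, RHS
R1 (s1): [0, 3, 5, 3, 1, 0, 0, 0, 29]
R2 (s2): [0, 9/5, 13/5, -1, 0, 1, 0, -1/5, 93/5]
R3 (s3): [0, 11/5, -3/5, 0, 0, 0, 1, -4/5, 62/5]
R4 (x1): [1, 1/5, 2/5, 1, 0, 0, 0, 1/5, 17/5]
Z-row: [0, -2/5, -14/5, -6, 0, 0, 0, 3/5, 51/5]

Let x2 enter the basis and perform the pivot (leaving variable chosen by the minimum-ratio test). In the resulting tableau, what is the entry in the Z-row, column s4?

Ratio test on column x2 — row 1: 29/3 = 29/3; row 2: (93/5)/(9/5) = 31/3; row 3: (62/5)/(11/5) = 62/11; row 4: (17/5)/(1/5) = 17. Minimum is 62/11 at row 3 (s3 leaves); pivot element 11/5.
Divide row 3 by 11/5; eliminate column x2 from the other rows.
Z-row update in column s4: 3/5 − (-2/5)·(-4/11) = 5/11.

5/11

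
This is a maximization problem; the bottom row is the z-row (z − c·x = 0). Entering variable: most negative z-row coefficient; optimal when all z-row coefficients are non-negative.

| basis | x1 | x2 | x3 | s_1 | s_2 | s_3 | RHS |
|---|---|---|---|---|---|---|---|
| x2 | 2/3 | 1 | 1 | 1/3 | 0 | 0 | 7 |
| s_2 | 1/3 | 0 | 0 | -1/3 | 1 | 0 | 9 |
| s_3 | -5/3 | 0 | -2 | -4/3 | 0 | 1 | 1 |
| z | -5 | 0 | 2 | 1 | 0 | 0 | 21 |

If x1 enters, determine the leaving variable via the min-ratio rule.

x2

Column x1 entries and ratios — x2: 7/(2/3) = 21/2; s_2: 9/(1/3) = 27; s_3: -5/3 ≤ 0, skip.
Smallest ratio is 21/2 in the row of x2, so x2 leaves.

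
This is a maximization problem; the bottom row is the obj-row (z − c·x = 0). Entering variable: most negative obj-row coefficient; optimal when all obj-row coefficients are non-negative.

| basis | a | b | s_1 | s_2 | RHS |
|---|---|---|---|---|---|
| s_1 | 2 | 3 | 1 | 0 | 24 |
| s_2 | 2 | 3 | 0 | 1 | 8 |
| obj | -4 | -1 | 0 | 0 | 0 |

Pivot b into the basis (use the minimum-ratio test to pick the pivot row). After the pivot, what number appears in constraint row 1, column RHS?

Ratio test on column b — row 1: 24/3 = 8; row 2: 8/3 = 8/3. Minimum is 8/3 at row 2 (s_2 leaves); pivot element 3.
Divide row 2 by 3; eliminate column b from the other rows.
Row 1 update in column RHS: 24 − 3·(8/3) = 16.

16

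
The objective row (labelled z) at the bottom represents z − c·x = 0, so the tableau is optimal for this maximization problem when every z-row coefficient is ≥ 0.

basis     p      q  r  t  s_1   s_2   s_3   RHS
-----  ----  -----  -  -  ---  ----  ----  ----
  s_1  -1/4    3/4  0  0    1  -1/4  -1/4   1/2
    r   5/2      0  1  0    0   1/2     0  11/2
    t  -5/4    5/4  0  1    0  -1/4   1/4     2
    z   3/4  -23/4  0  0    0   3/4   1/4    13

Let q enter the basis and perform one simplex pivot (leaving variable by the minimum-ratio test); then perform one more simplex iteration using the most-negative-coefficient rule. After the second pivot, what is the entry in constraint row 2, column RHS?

Ratio test on column q — row 1: (1/2)/(3/4) = 2/3; row 2: entry 0 ≤ 0; row 3: 2/(5/4) = 8/5. Minimum is 2/3 at row 1 (s_1 leaves); pivot element 3/4.
Divide row 1 by 3/4; eliminate column q from the other rows.
Second iteration: most negative z-row entry is -5/3 in column s_3, so s_3 enters.
Ratio test on column s_3 — row 1: entry -1/3 ≤ 0; row 2: entry 0 ≤ 0; row 3: (7/6)/(2/3) = 7/4. Minimum is 7/4 at row 3 (t leaves); pivot element 2/3.
Divide row 3 by 2/3; eliminate column s_3 from the other rows.
After both pivots, the entry at constraint row 2, column RHS is 11/2.

11/2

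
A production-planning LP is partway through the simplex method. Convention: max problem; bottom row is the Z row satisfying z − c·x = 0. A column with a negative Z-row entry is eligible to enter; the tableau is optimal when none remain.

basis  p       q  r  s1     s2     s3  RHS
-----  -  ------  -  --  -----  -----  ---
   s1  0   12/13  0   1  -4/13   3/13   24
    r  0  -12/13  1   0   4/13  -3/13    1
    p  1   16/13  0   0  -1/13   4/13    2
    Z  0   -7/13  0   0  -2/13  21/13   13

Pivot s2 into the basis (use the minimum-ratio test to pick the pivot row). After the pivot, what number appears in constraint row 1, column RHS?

Ratio test on column s2 — row 1: entry -4/13 ≤ 0; row 2: 1/(4/13) = 13/4; row 3: entry -1/13 ≤ 0. Minimum is 13/4 at row 2 (r leaves); pivot element 4/13.
Divide row 2 by 4/13; eliminate column s2 from the other rows.
Row 1 update in column RHS: 24 − (-4/13)·(13/4) = 25.

25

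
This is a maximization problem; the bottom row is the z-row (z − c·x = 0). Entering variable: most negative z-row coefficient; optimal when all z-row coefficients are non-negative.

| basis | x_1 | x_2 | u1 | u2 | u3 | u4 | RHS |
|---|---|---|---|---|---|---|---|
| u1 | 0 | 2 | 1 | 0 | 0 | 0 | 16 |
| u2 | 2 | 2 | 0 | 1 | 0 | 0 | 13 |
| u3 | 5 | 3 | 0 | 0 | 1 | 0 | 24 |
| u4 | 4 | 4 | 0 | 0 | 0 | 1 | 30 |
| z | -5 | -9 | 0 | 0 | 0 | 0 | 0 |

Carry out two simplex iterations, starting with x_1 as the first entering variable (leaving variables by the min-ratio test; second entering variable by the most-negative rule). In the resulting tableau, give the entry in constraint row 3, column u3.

1/2

Ratio test on column x_1 — row 1: entry 0 ≤ 0; row 2: 13/2 = 13/2; row 3: 24/5 = 24/5; row 4: 30/4 = 15/2. Minimum is 24/5 at row 3 (u3 leaves); pivot element 5.
Divide row 3 by 5; eliminate column x_1 from the other rows.
Second iteration: most negative z-row entry is -6 in column x_2, so x_2 enters.
Ratio test on column x_2 — row 1: 16/2 = 8; row 2: (17/5)/(4/5) = 17/4; row 3: (24/5)/(3/5) = 8; row 4: (54/5)/(8/5) = 27/4. Minimum is 17/4 at row 2 (u2 leaves); pivot element 4/5.
Divide row 2 by 4/5; eliminate column x_2 from the other rows.
After both pivots, the entry at constraint row 3, column u3 is 1/2.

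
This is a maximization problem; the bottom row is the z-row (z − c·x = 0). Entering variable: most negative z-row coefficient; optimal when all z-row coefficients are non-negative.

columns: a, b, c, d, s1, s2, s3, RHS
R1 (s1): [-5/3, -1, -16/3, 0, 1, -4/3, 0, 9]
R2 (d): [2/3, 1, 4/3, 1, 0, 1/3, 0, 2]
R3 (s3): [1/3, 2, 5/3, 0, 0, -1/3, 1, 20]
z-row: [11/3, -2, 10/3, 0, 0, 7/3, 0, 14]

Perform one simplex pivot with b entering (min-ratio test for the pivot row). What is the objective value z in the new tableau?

Ratio test on column b — row 1: entry -1 ≤ 0; row 2: 2/1 = 2; row 3: 20/2 = 10. Minimum is 2 at row 2 (d leaves); pivot element 1.
Pivot on row 2; the z-row RHS becomes 14 − (-2)·2 = 18.

18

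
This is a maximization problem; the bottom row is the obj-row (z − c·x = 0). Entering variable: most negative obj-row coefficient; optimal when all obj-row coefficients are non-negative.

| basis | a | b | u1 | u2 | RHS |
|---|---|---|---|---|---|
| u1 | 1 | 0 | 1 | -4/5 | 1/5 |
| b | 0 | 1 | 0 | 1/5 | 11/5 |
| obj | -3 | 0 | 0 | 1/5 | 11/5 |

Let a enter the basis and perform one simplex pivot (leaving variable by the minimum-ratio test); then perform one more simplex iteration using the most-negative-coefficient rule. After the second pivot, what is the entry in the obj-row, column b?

11

Ratio test on column a — row 1: (1/5)/1 = 1/5; row 2: entry 0 ≤ 0. Minimum is 1/5 at row 1 (u1 leaves); pivot element 1.
Divide row 1 by 1; eliminate column a from the other rows.
Second iteration: most negative obj-row entry is -11/5 in column u2, so u2 enters.
Ratio test on column u2 — row 1: entry -4/5 ≤ 0; row 2: (11/5)/(1/5) = 11. Minimum is 11 at row 2 (b leaves); pivot element 1/5.
Divide row 2 by 1/5; eliminate column u2 from the other rows.
After both pivots, the entry at the obj-row, column b is 11.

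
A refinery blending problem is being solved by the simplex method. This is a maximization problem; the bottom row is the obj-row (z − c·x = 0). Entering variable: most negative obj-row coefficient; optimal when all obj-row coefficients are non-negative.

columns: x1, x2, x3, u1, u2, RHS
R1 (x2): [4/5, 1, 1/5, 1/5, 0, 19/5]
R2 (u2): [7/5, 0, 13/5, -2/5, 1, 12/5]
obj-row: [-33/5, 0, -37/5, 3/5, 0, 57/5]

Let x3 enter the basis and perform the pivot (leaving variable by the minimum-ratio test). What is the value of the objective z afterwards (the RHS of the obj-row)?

Ratio test on column x3 — row 1: (19/5)/(1/5) = 19; row 2: (12/5)/(13/5) = 12/13. Minimum is 12/13 at row 2 (u2 leaves); pivot element 13/5.
Pivot on row 2; the obj-row RHS becomes 57/5 − (-37/5)·(12/13) = 237/13.

237/13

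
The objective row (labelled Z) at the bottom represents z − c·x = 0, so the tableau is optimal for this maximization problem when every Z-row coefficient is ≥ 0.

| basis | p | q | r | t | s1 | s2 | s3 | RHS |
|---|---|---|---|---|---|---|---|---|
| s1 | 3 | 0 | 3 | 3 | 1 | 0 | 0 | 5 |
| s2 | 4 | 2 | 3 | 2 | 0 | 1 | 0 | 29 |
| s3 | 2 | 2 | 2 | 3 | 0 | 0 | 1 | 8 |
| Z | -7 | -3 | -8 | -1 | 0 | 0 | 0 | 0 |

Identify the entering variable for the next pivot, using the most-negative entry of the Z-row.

r

Negative Z-row entries: p: -7, q: -3, r: -8, t: -1.
The most negative is -8 in column r, so r enters.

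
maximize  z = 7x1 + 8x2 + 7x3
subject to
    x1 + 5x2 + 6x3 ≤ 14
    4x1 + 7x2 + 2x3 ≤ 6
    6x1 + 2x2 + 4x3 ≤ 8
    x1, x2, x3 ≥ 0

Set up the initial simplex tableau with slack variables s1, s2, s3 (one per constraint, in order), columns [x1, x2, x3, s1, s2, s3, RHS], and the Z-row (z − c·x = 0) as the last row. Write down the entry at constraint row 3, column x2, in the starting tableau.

2

Constraint 3 has coefficient 2 on x2.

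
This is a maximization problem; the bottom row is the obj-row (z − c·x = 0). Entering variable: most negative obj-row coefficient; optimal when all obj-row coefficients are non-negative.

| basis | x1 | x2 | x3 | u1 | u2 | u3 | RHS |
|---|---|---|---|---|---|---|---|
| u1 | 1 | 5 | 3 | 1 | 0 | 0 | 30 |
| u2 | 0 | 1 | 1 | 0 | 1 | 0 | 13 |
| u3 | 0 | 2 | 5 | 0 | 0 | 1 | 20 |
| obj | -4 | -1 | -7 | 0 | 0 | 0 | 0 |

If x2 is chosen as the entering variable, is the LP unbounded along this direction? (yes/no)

Column x2 has positive entries in row(s) 1, 2, 3, so the ratio test bounds it — not unbounded.

no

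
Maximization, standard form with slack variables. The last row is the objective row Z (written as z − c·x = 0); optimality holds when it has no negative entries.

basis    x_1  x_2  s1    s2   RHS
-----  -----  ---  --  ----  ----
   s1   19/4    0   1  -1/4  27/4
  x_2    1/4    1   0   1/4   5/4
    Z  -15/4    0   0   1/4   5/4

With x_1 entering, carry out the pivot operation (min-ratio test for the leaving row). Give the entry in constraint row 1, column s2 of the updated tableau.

Ratio test on column x_1 — row 1: (27/4)/(19/4) = 27/19; row 2: (5/4)/(1/4) = 5. Minimum is 27/19 at row 1 (s1 leaves); pivot element 19/4.
Divide row 1 by 19/4; eliminate column x_1 from the other rows.
In the new row 1, the s2 entry is the old entry divided by the pivot: (-1/4)/(19/4) = -1/19.

-1/19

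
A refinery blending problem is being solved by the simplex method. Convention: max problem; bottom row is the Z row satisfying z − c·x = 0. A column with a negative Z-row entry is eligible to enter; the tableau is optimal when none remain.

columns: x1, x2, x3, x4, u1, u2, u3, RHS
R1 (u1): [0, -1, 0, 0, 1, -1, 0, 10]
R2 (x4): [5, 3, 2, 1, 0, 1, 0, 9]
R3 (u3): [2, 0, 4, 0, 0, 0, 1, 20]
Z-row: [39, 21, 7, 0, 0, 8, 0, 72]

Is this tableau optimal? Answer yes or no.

Every Z-row coefficient is ≥ 0, so the tableau is optimal.

yes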